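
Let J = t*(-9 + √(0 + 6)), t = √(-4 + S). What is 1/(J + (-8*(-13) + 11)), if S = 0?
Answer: 1/(115 - 2*I*(9 - √6)) ≈ 0.0085842 + 0.00097793*I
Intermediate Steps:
t = 2*I (t = √(-4 + 0) = √(-4) = 2*I ≈ 2.0*I)
J = 2*I*(-9 + √6) (J = (2*I)*(-9 + √(0 + 6)) = (2*I)*(-9 + √6) = 2*I*(-9 + √6) ≈ -13.101*I)
1/(J + (-8*(-13) + 11)) = 1/(2*I*(-9 + √6) + (-8*(-13) + 11)) = 1/(2*I*(-9 + √6) + (104 + 11)) = 1/(2*I*(-9 + √6) + 115) = 1/(115 + 2*I*(-9 + √6))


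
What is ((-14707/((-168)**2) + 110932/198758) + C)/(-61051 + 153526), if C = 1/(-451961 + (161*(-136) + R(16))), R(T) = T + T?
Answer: 1004697672871/2508184138216680000 ≈ 4.0057e-7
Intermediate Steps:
R(T) = 2*T
C = -1/473825 (C = 1/(-451961 + (161*(-136) + 2*16)) = 1/(-451961 + (-21896 + 32)) = 1/(-451961 - 21864) = 1/(-473825) = -1/473825 ≈ -2.1105e-6)
((-14707/((-168)**2) + 110932/198758) + C)/(-61051 + 153526) = ((-14707/((-168)**2) + 110932/198758) - 1/473825)/(-61051 + 153526) = ((-14707/28224 + 110932*(1/198758)) - 1/473825)/92475 = ((-14707*1/28224 + 55466/99379) - 1/473825)*(1/92475) = ((-2101/4032 + 55466/99379) - 1/473825)*(1/92475) = (2120519/57242304 - 1/473825)*(1/92475) = (1004697672871/27122834692800)*(1/92475) = 1004697672871/2508184138216680000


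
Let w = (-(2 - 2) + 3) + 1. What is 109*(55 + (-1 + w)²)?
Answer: 6976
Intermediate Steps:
w = 4 (w = (-1*0 + 3) + 1 = (0 + 3) + 1 = 3 + 1 = 4)
109*(55 + (-1 + w)²) = 109*(55 + (-1 + 4)²) = 109*(55 + 3²) = 109*(55 + 9) = 109*64 = 6976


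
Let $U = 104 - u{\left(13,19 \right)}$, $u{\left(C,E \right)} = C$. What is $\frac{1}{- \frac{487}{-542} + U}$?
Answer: $\frac{542}{49809} \approx 0.010882$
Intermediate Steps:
$U = 91$ ($U = 104 - 13 = 91$)
$\frac{1}{- \frac{487}{-542} + U} = \frac{1}{- \frac{487}{-542} + 91} = \frac{1}{\left(-487\right) \left(- \frac{1}{542}\right) + 91} = \frac{1}{\frac{487}{542} + 91} = \frac{1}{\frac{49809}{542}} = \frac{542}{49809}$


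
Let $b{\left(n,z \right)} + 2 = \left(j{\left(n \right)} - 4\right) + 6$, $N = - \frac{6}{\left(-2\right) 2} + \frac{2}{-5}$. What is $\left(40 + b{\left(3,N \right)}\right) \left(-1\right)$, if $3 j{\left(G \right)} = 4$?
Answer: $- \frac{124}{3} \approx -41.333$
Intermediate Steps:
$j{\left(G \right)} = \frac{4}{3}$ ($j{\left(G \right)} = \frac{1}{3} \cdot 4 = \frac{4}{3}$)
$N = \frac{11}{10}$ ($N = - \frac{6}{-4} + 2 \left(- \frac{1}{5}\right) = \left(-6\right) \left(- \frac{1}{4}\right) - \frac{2}{5} = \frac{3}{2} - \frac{2}{5} = \frac{11}{10} \approx 1.1$)
$b{\left(n,z \right)} = \frac{4}{3}$ ($b{\left(n,z \right)} = -2 + \left(\left(\frac{4}{3} - 4\right) + 6\right) = -2 + \left(- \frac{8}{3} + 6\right) = -2 + \frac{10}{3} = \frac{4}{3}$)
$\left(40 + b{\left(3,N \right)}\right) \left(-1\right) = \left(40 + \frac{4}{3}\right) \left(-1\right) = \frac{124}{3} \left(-1\right) = - \frac{124}{3}$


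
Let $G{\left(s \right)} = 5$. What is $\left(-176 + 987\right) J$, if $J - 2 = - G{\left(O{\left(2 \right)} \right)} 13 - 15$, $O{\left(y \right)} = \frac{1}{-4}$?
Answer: $-63258$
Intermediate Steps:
$O{\left(y \right)} = - \frac{1}{4}$
$J = -78$ ($J = 2 + \left(\left(-1\right) 5 \cdot 13 - 15\right) = 2 - 80 = -78$)
$\left(-176 + 987\right) J = \left(-176 + 987\right) \left(-78\right) = 811 \left(-78\right) = -63258$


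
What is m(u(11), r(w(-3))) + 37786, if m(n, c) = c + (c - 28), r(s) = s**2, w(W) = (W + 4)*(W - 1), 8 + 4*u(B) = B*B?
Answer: 37790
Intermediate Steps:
u(B) = -2 + B**2/4 (u(B) = -2 + (B*B)/4 = -2 + B**2/4)
w(W) = (-1 + W)*(4 + W) (w(W) = (4 + W)*(-1 + W) = (-1 + W)*(4 + W))
m(n, c) = -28 + 2*c (m(n, c) = c + (-28 + c) = -28 + 2*c)
m(u(11), r(w(-3))) + 37786 = (-28 + 2*(-4 + (-3)**2 + 3*(-3))**2) + 37786 = (-28 + 2*(-4 + 9 - 9)**2) + 37786 = (-28 + 2*(-4)**2) + 37786 = (-28 + 2*16) + 37786 = (-28 + 32) + 37786 = 4 + 37786 = 37790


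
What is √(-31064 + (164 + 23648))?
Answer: 14*I*√37 ≈ 85.159*I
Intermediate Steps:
√(-31064 + (164 + 23648)) = √(-31064 + 23812) = √(-7252) = 14*I*√37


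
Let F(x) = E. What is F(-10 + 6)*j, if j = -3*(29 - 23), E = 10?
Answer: -180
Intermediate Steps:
F(x) = 10
j = -18 (j = -3*6 = -18)
F(-10 + 6)*j = 10*(-18) = -180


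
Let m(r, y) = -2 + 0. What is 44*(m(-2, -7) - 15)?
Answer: -748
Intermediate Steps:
m(r, y) = -2
44*(m(-2, -7) - 15) = 44*(-2 - 15) = 44*(-17) = -748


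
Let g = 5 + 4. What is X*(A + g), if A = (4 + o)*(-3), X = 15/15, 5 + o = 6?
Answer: -6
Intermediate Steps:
o = 1 (o = -5 + 6 = 1)
X = 1 (X = 15*(1/15) = 1)
A = -15 (A = (4 + 1)*(-3) = 5*(-3) = -15)
g = 9
X*(A + g) = 1*(-15 + 9) = 1*(-6) = -6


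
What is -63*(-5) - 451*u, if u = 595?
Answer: -268030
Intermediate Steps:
-63*(-5) - 451*u = -63*(-5) - 451*595 = 315 - 268345 = -268030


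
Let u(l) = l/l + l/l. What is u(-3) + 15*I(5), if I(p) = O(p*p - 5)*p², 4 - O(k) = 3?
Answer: 377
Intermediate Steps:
O(k) = 1 (O(k) = 4 - 1*3 = 4 - 3 = 1)
u(l) = 2 (u(l) = 1 + 1 = 2)
I(p) = p² (I(p) = 1*p² = p²)
u(-3) + 15*I(5) = 2 + 15*5² = 2 + 15*25 = 2 + 375 = 377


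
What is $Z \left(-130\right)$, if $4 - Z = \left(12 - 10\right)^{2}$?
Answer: $0$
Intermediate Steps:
$Z = 0$ ($Z = 4 - \left(12 - 10\right)^{2} = 4 - 2^{2} = 4 - 4 = 0$)
$Z \left(-130\right) = 0 \left(-130\right) = 0$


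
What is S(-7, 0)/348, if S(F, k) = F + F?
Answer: -7/174 ≈ -0.040230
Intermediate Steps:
S(F, k) = 2*F
S(-7, 0)/348 = (2*(-7))/348 = -14*1/348 = -7/174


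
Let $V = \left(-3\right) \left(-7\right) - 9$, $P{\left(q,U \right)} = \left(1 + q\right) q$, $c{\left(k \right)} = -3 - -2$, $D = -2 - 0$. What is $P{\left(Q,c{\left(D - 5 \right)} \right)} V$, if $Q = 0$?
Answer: $0$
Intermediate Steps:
$D = -2$ ($D = -2 + 0 = -2$)
$c{\left(k \right)} = -1$ ($c{\left(k \right)} = -3 + 2 = -1$)
$P{\left(q,U \right)} = q \left(1 + q\right)$
$V = 12$ ($V = 21 - 9 = 12$)
$P{\left(Q,c{\left(D - 5 \right)} \right)} V = 0 \left(1 + 0\right) 12 = 0 \cdot 1 \cdot 12 = 0 \cdot 12 = 0$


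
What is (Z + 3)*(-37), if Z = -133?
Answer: 4810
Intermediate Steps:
(Z + 3)*(-37) = (-133 + 3)*(-37) = -130*(-37) = 4810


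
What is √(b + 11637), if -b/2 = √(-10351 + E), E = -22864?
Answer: √(11637 - 2*I*√33215) ≈ 107.89 - 1.689*I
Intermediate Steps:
b = -2*I*√33215 (b = -2*√(-10351 - 22864) = -2*I*√33215 ≈ -364.5*I)
√(b + 11637) = √(-2*I*√33215 + 11637) = √(11637 - 2*I*√33215)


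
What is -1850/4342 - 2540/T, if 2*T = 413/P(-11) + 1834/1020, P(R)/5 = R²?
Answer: -680721444575/332343193 ≈ -2048.3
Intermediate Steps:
P(R) = 5*R²
T = 153083/123420 (T = (413/((5*(-11)²)) + 1834/1020)/2 = (413/((5*121)) + 1834*(1/1020))/2 = (413/605 + 917/510)/2 = (½)*(153083/61710) = 153083/123420 ≈ 1.2403)
-1850/4342 - 2540/T = -1850/4342 - 2540/153083/123420 = -1850*1/4342 - 2540*123420/153083 = -925/2171 - 313486800/153083 = -680721444575/332343193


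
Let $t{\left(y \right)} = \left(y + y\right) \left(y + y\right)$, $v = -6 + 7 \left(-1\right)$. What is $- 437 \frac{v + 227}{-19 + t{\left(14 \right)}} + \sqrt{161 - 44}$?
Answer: $- \frac{93518}{765} + 3 \sqrt{13} \approx -111.43$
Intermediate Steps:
$v = -13$ ($v = -6 - 7 = -13$)
$t{\left(y \right)} = 4 y^{2}$ ($t{\left(y \right)} = 2 y 2 y = 4 y^{2}$)
$- 437 \frac{v + 227}{-19 + t{\left(14 \right)}} + \sqrt{161 - 44} = - 437 \frac{-13 + 227}{-19 + 4 \cdot 14^{2}} + \sqrt{161 - 44} = - 437 \frac{214}{-19 + 4 \cdot 196} + \sqrt{117} = - 437 \frac{214}{-19 + 784} + 3 \sqrt{13} = - 437 \cdot \frac{214}{765} + 3 \sqrt{13} = - 437 \cdot 214 \cdot \frac{1}{765} + 3 \sqrt{13} = \left(-437\right) \frac{214}{765} + 3 \sqrt{13} = - \frac{93518}{765} + 3 \sqrt{13}$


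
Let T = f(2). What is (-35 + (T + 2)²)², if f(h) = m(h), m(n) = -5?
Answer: 676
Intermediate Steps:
f(h) = -5
T = -5
(-35 + (T + 2)²)² = (-35 + (-5 + 2)²)² = (-35 + (-3)²)² = (-35 + 9)² = (-26)² = 676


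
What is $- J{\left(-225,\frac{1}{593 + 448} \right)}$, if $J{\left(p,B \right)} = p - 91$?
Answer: $316$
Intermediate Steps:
$J{\left(p,B \right)} = -91 + p$ ($J{\left(p,B \right)} = p - 91 = -91 + p$)
$- J{\left(-225,\frac{1}{593 + 448} \right)} = - (-91 - 225) = \left(-1\right) \left(-316\right) = 316$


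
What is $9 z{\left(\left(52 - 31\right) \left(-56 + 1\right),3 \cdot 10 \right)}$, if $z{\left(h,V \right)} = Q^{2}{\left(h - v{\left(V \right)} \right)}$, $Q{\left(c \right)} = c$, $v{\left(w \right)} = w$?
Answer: $12638025$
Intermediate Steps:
$z{\left(h,V \right)} = \left(h - V\right)^{2}$
$9 z{\left(\left(52 - 31\right) \left(-56 + 1\right),3 \cdot 10 \right)} = 9 \left(3 \cdot 10 - \left(52 - 31\right) \left(-56 + 1\right)\right)^{2} = 9 \left(30 - 21 \left(-55\right)\right)^{2} = 9 \left(30 - -1155\right)^{2} = 9 \left(30 + 1155\right)^{2} = 9 \cdot 1185^{2} = 9 \cdot 1404225 = 12638025$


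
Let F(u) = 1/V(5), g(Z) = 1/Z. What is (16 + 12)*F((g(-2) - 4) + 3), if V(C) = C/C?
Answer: 28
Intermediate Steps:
V(C) = 1
F(u) = 1 (F(u) = 1/1 = 1)
(16 + 12)*F((g(-2) - 4) + 3) = (16 + 12)*1 = 28*1 = 28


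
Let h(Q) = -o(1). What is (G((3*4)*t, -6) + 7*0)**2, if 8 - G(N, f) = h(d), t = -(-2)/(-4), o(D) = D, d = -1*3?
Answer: 81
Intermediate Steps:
d = -3
h(Q) = -1 (h(Q) = -1*1 = -1)
t = -1/2 (t = -(-2)*(-1)/4 = -1*1/2 = -1/2 ≈ -0.50000)
G(N, f) = 9 (G(N, f) = 8 - 1*(-1) = 8 + 1 = 9)
(G((3*4)*t, -6) + 7*0)**2 = (9 + 7*0)**2 = (9 + 0)**2 = 9**2 = 81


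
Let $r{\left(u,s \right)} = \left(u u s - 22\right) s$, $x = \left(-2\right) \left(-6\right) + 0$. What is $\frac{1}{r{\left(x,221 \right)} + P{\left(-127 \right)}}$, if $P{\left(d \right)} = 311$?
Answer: $\frac{1}{7028553} \approx 1.4228 \cdot 10^{-7}$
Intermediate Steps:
$x = 12$ ($x = 12 + 0 = 12$)
$r{\left(u,s \right)} = s \left(-22 + s u^{2}\right)$ ($r{\left(u,s \right)} = \left(u^{2} s - 22\right) s = \left(s u^{2} - 22\right) s = \left(-22 + s u^{2}\right) s = s \left(-22 + s u^{2}\right)$)
$\frac{1}{r{\left(x,221 \right)} + P{\left(-127 \right)}} = \frac{1}{221 \left(-22 + 221 \cdot 12^{2}\right) + 311} = \frac{1}{221 \left(-22 + 221 \cdot 144\right) + 311} = \frac{1}{221 \left(-22 + 31824\right) + 311} = \frac{1}{221 \cdot 31802 + 311} = \frac{1}{7028242 + 311} = \frac{1}{7028553}$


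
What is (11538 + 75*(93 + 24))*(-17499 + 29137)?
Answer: 236402694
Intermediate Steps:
(11538 + 75*(93 + 24))*(-17499 + 29137) = (11538 + 75*117)*11638 = (11538 + 8775)*11638 = 20313*11638 = 236402694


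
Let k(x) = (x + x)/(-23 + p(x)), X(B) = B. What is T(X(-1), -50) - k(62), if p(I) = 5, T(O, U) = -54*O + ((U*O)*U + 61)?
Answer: -21403/9 ≈ -2378.1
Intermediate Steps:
T(O, U) = 61 - 54*O + O*U**2 (T(O, U) = -54*O + ((O*U)*U + 61) = -54*O + (O*U**2 + 61) = -54*O + (61 + O*U**2) = 61 - 54*O + O*U**2)
k(x) = -x/9 (k(x) = (x + x)/(-23 + 5) = (2*x)/(-18) = (2*x)*(-1/18) = -x/9)
T(X(-1), -50) - k(62) = (61 - 54*(-1) - 1*(-50)**2) - (-1)*62/9 = (61 + 54 - 1*2500) - 1*(-62/9) = (61 + 54 - 2500) + 62/9 = -2385 + 62/9 = -21403/9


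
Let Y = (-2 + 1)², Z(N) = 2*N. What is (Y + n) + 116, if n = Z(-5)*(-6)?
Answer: 177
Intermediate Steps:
Y = 1 (Y = (-1)² = 1)
n = 60 (n = (2*(-5))*(-6) = -10*(-6) = 60)
(Y + n) + 116 = (1 + 60) + 116 = 61 + 116 = 177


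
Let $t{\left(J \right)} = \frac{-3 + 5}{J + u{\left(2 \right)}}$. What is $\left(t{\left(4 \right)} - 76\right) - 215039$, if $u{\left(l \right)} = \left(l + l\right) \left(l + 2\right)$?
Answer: $- \frac{2151149}{10} \approx -2.1512 \cdot 10^{5}$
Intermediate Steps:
$u{\left(l \right)} = 2 l \left(2 + l\right)$
$t{\left(J \right)} = \frac{2}{16 + J}$ ($t{\left(J \right)} = \frac{-3 + 5}{J + 2 \cdot 2 \left(2 + 2\right)} = \frac{2}{J + 2 \cdot 2 \cdot 4} = \frac{2}{J + 16} = \frac{2}{16 + J}$)
$\left(t{\left(4 \right)} - 76\right) - 215039 = \left(\frac{2}{16 + 4} - 76\right) - 215039 = \left(\frac{2}{20} - 76\right) - 215039 = \left(2 \cdot \frac{1}{20} - 76\right) - 215039 = \left(\frac{1}{10} - 76\right) - 215039 = - \frac{759}{10} - 215039 = - \frac{2151149}{10}$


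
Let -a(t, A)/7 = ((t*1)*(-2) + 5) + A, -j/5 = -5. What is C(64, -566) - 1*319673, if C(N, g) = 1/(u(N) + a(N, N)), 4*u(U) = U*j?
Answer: -259894148/813 ≈ -3.1967e+5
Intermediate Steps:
j = 25 (j = -5*(-5) = 25)
u(U) = 25*U/4 (u(U) = (U*25)/4 = (25*U)/4 = 25*U/4)
a(t, A) = -35 - 7*A + 14*t (a(t, A) = -7*(((t*1)*(-2) + 5) + A) = -7*((t*(-2) + 5) + A) = -7*((-2*t + 5) + A) = -7*((5 - 2*t) + A) = -7*(5 + A - 2*t) = -35 - 7*A + 14*t)
C(N, g) = 1/(-35 + 53*N/4) (C(N, g) = 1/(25*N/4 + (-35 - 7*N + 14*N)) = 1/(25*N/4 + (-35 + 7*N)) = 1/(-35 + 53*N/4))
C(64, -566) - 1*319673 = 4/(-140 + 53*64) - 1*319673 = 4/(-140 + 3392) - 319673 = 4/3252 - 319673 = 4*(1/3252) - 319673 = 1/813 - 319673 = -259894148/813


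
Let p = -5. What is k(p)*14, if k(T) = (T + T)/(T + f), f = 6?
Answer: -140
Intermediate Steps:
k(T) = 2*T/(6 + T) (k(T) = (T + T)/(T + 6) = (2*T)/(6 + T) = 2*T/(6 + T))
k(p)*14 = (2*(-5)/(6 - 5))*14 = (2*(-5)/1)*14 = (2*(-5)*1)*14 = -10*14 = -140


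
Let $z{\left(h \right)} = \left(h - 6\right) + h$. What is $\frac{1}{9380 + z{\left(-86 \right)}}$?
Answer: $\frac{1}{9202} \approx 0.00010867$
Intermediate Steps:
$z{\left(h \right)} = -6 + 2 h$ ($z{\left(h \right)} = \left(-6 + h\right) + h = -6 + 2 h$)
$\frac{1}{9380 + z{\left(-86 \right)}} = \frac{1}{9380 + \left(-6 + 2 \left(-86\right)\right)} = \frac{1}{9380 - 178} = \frac{1}{9202}$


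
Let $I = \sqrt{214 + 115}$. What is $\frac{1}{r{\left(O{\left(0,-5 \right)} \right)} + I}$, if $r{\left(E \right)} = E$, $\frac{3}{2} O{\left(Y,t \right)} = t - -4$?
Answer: $\frac{6}{2957} + \frac{9 \sqrt{329}}{2957} \approx 0.057235$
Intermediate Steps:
$O{\left(Y,t \right)} = \frac{8}{3} + \frac{2 t}{3}$ ($O{\left(Y,t \right)} = \frac{2 \left(t - -4\right)}{3} = \frac{2 \left(t + 4\right)}{3} = \frac{2 \left(4 + t\right)}{3} = \frac{8}{3} + \frac{2 t}{3}$)
$I = \sqrt{329} \approx 18.138$
$\frac{1}{r{\left(O{\left(0,-5 \right)} \right)} + I} = \frac{1}{\left(\frac{8}{3} + \frac{2}{3} \left(-5\right)\right) + \sqrt{329}} = \frac{1}{\left(\frac{8}{3} - \frac{10}{3}\right) + \sqrt{329}} = \frac{1}{- \frac{2}{3} + \sqrt{329}}$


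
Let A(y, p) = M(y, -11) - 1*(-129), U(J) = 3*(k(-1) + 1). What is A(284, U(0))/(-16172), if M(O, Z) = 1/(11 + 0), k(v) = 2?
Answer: -355/44473 ≈ -0.0079824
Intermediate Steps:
M(O, Z) = 1/11
U(J) = 9 (U(J) = 3*(2 + 1) = 3*3 = 9)
A(y, p) = 1420/11 (A(y, p) = 1/11 - 1*(-129) = 1/11 + 129 = 1420/11)
A(284, U(0))/(-16172) = (1420/11)/(-16172) = (1420/11)*(-1/16172) = -355/44473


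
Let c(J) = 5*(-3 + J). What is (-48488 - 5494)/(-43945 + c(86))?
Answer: 8997/7255 ≈ 1.2401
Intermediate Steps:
c(J) = -15 + 5*J
(-48488 - 5494)/(-43945 + c(86)) = (-48488 - 5494)/(-43945 + (-15 + 5*86)) = -53982/(-43945 + (-15 + 430)) = -53982/(-43945 + 415) = -53982/(-43530) = -53982*(-1/43530) = 8997/7255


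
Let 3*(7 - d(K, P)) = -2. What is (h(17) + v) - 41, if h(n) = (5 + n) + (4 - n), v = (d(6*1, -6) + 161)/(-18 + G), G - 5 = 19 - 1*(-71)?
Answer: -626/21 ≈ -29.810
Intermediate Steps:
d(K, P) = 23/3 (d(K, P) = 7 - ⅓*(-2) = 7 + ⅔ = 23/3)
G = 95 (G = 5 + (19 - 1*(-71)) = 5 + (19 + 71) = 5 + 90 = 95)
v = 46/21 (v = (23/3 + 161)/(-18 + 95) = (506/3)/77 = (506/3)*(1/77) = 46/21 ≈ 2.1905)
h(n) = 9
(h(17) + v) - 41 = (9 + 46/21) - 41 = 235/21 - 41 = -626/21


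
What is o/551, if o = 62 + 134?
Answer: 196/551 ≈ 0.35572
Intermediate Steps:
o = 196
o/551 = 196/551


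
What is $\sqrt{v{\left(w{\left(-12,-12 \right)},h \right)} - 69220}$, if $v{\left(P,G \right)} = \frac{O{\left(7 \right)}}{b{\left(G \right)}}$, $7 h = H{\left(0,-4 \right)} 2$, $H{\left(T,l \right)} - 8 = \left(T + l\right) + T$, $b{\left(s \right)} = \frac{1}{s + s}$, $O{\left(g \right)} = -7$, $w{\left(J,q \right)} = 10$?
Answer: $2 i \sqrt{17309} \approx 263.13 i$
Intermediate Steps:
$b{\left(s \right)} = \frac{1}{2 s}$
$H{\left(T,l \right)} = 8 + l + 2 T$ ($H{\left(T,l \right)} = 8 + \left(\left(T + l\right) + T\right) = 8 + \left(l + 2 T\right) = 8 + l + 2 T$)
$h = \frac{8}{7}$ ($h = \frac{\left(8 - 4 + 2 \cdot 0\right) 2}{7} = \frac{\left(8 - 4 + 0\right) 2}{7} = \frac{4 \cdot 2}{7} = \frac{1}{7} \cdot 8 = \frac{8}{7} \approx 1.1429$)
$v{\left(P,G \right)} = - 14 G$ ($v{\left(P,G \right)} = - \frac{7}{\frac{1}{2} \frac{1}{G}} = - 7 \cdot 2 G = - 14 G$)
$\sqrt{v{\left(w{\left(-12,-12 \right)},h \right)} - 69220} = \sqrt{\left(-14\right) \frac{8}{7} - 69220} = \sqrt{-16 - 69220} = \sqrt{-69236} = 2 i \sqrt{17309}$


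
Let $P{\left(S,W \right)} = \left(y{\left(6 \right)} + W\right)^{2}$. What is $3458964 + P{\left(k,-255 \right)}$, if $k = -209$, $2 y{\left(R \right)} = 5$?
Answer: $\frac{14090881}{4} \approx 3.5227 \cdot 10^{6}$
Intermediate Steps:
$y{\left(R \right)} = \frac{5}{2}$ ($y{\left(R \right)} = \frac{1}{2} \cdot 5 = \frac{5}{2}$)
$P{\left(S,W \right)} = \left(\frac{5}{2} + W\right)^{2}$
$3458964 + P{\left(k,-255 \right)} = 3458964 + \frac{\left(5 + 2 \left(-255\right)\right)^{2}}{4} = 3458964 + \frac{\left(5 - 510\right)^{2}}{4} = 3458964 + \frac{\left(-505\right)^{2}}{4} = 3458964 + \frac{1}{4} \cdot 255025 = 3458964 + \frac{255025}{4} = \frac{14090881}{4}$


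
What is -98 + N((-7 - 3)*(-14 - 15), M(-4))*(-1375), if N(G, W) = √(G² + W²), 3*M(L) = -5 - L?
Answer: -98 - 1375*√756901/3 ≈ -3.9885e+5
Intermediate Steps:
M(L) = -5/3 - L/3 (M(L) = (-5 - L)/3 = -5/3 - L/3)
-98 + N((-7 - 3)*(-14 - 15), M(-4))*(-1375) = -98 + √(((-7 - 3)*(-14 - 15))² + (-5/3 - ⅓*(-4))²)*(-1375) = -98 + √((-10*(-29))² + (-5/3 + 4/3)²)*(-1375) = -98 + √(290² + (-⅓)²)*(-1375) = -98 + √(84100 + ⅑)*(-1375) = -98 + √(756901/9)*(-1375) = -98 + (√756901/3)*(-1375) = -98 - 1375*√756901/3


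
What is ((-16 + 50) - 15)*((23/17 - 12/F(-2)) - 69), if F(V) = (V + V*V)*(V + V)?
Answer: -42731/34 ≈ -1256.8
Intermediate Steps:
F(V) = 2*V*(V + V²) (F(V) = (V + V²)*(2*V) = 2*V*(V + V²))
((-16 + 50) - 15)*((23/17 - 12/F(-2)) - 69) = ((-16 + 50) - 15)*((23/17 - 12*1/(8*(1 - 2))) - 69) = (34 - 15)*((23*(1/17) - 12/(2*4*(-1))) - 69) = 19*((23/17 - 12/(-8)) - 69) = 19*((23/17 - 12*(-⅛)) - 69) = 19*((23/17 + 3/2) - 69) = 19*(97/34 - 69) = 19*(-2249/34) = -42731/34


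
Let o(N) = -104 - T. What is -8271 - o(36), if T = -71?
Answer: -8238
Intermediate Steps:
o(N) = -33 (o(N) = -104 - 1*(-71) = -104 + 71 = -33)
-8271 - o(36) = -8271 - 1*(-33) = -8271 + 33 = -8238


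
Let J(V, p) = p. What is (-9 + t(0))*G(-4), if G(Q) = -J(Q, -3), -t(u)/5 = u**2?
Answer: -27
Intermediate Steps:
t(u) = -5*u**2
G(Q) = 3 (G(Q) = -1*(-3) = 3)
(-9 + t(0))*G(-4) = (-9 - 5*0**2)*3 = (-9 - 5*0)*3 = (-9 + 0)*3 = -9*3 = -27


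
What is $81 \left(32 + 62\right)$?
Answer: $7614$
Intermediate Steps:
$81 \left(32 + 62\right) = 81 \cdot 94 = 7614$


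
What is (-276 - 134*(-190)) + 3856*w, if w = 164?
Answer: 657568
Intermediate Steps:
(-276 - 134*(-190)) + 3856*w = (-276 - 134*(-190)) + 3856*164 = (-276 + 25460) + 632384 = 25184 + 632384 = 657568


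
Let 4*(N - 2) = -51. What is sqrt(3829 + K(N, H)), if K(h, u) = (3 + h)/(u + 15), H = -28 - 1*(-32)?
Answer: sqrt(5528487)/38 ≈ 61.876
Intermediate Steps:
H = 4 (H = -28 + 32 = 4)
N = -43/4 (N = 2 + (1/4)*(-51) = 2 - 51/4 = -43/4 ≈ -10.750)
K(h, u) = (3 + h)/(15 + u)
sqrt(3829 + K(N, H)) = sqrt(3829 + (3 - 43/4)/(15 + 4)) = sqrt(3829 - 31/4/19) = sqrt(3829 + (1/19)*(-31/4)) = sqrt(3829 - 31/76) = sqrt(290973/76) = sqrt(5528487)/38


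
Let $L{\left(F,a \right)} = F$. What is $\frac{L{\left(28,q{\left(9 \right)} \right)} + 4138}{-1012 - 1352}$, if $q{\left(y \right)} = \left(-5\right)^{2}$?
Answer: $- \frac{2083}{1182} \approx -1.7623$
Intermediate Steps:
$q{\left(y \right)} = 25$
$\frac{L{\left(28,q{\left(9 \right)} \right)} + 4138}{-1012 - 1352} = \frac{28 + 4138}{-1012 - 1352} = \frac{4166}{-2364} = 4166 \left(- \frac{1}{2364}\right) = - \frac{2083}{1182}$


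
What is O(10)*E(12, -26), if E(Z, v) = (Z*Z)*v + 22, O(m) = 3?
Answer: -11166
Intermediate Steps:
E(Z, v) = 22 + v*Z**2 (E(Z, v) = Z**2*v + 22 = v*Z**2 + 22 = 22 + v*Z**2)
O(10)*E(12, -26) = 3*(22 - 26*12**2) = 3*(22 - 26*144) = 3*(22 - 3744) = 3*(-3722) = -11166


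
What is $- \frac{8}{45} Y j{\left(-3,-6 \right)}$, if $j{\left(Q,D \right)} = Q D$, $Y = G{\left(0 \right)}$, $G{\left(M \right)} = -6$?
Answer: $\frac{96}{5} \approx 19.2$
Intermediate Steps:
$Y = -6$
$j{\left(Q,D \right)} = D Q$
$- \frac{8}{45} Y j{\left(-3,-6 \right)} = - \frac{8}{45} \left(-6\right) \left(\left(-6\right) \left(-3\right)\right) = \left(-8\right) \frac{1}{45} \left(-6\right) 18 = \left(- \frac{8}{45}\right) \left(-6\right) 18 = \frac{16}{15} \cdot 18 = \frac{96}{5}$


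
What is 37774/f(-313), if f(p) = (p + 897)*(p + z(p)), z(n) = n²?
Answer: 18887/28515552 ≈ 0.00066234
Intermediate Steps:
f(p) = (897 + p)*(p + p²) (f(p) = (p + 897)*(p + p²) = (897 + p)*(p + p²))
37774/f(-313) = 37774/((-313*(897 + (-313)² + 898*(-313)))) = 37774/((-313*(897 + 97969 - 281074))) = 37774/((-313*(-182208))) = 37774/57031104 = 37774*(1/57031104) = 18887/28515552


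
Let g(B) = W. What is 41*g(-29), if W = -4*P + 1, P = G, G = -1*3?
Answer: 533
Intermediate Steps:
G = -3
P = -3
W = 13 (W = -4*(-3) + 1 = 12 + 1 = 13)
g(B) = 13
41*g(-29) = 41*13 = 533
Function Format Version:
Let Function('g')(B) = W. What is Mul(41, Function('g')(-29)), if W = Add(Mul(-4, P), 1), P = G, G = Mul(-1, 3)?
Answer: 533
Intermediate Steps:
G = -3
P = -3
W = 13 (W = Add(Mul(-4, -3), 1) = Add(12, 1) = 13)
Function('g')(B) = 13
Mul(41, Function('g')(-29)) = Mul(41, 13) = 533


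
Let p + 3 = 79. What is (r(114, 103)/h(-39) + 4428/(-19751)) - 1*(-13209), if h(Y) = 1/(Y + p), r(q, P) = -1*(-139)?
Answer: 362465924/19751 ≈ 18352.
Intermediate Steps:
p = 76 (p = -3 + 79 = 76)
r(q, P) = 139
h(Y) = 1/(76 + Y) (h(Y) = 1/(Y + 76) = 1/(76 + Y))
(r(114, 103)/h(-39) + 4428/(-19751)) - 1*(-13209) = (139/(1/(76 - 39)) + 4428/(-19751)) - 1*(-13209) = (139/(1/37) + 4428*(-1/19751)) + 13209 = (139/(1/37) - 4428/19751) + 13209 = (139*37 - 4428/19751) + 13209 = (5143 - 4428/19751) + 13209 = 101574965/19751 + 13209 = 362465924/19751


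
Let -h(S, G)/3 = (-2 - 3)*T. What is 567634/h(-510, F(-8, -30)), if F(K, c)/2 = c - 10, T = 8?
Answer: 283817/60 ≈ 4730.3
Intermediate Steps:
F(K, c) = -20 + 2*c (F(K, c) = 2*(c - 10) = 2*(-10 + c) = -20 + 2*c)
h(S, G) = 120 (h(S, G) = -3*(-2 - 3)*8 = -(-15)*8 = -3*(-40) = 120)
567634/h(-510, F(-8, -30)) = 567634/120 = 567634*(1/120) = 283817/60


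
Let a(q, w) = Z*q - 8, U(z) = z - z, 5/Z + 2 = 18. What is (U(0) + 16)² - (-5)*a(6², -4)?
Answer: 1089/4 ≈ 272.25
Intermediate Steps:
Z = 5/16 (Z = 5/(-2 + 18) = 5/16 ≈ 0.31250)
U(z) = 0
a(q, w) = -8 + 5*q/16 (a(q, w) = 5*q/16 - 8 = -8 + 5*q/16)
(U(0) + 16)² - (-5)*a(6², -4) = (0 + 16)² - (-5)*(-8 + (5/16)*6²) = 16² - (-5)*(-8 + (5/16)*36) = 256 - (-5)*(-8 + 45/4) = 256 - (-5)*13/4 = 256 - 1*(-65/4) = 256 + 65/4 = 1089/4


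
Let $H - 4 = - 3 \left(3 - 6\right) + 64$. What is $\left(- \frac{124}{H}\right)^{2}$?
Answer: $\frac{15376}{5929} \approx 2.5934$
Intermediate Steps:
$H = 77$ ($H = 4 + \left(- 3 \left(3 - 6\right) + 64\right) = 4 + \left(\left(-3\right) \left(-3\right) + 64\right) = 4 + \left(9 + 64\right) = 4 + 73 = 77$)
$\left(- \frac{124}{H}\right)^{2} = \left(- \frac{124}{77}\right)^{2} = \frac{15376}{5929}$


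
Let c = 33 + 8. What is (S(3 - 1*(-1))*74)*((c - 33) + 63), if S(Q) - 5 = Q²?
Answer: 110334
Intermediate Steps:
c = 41
S(Q) = 5 + Q²
(S(3 - 1*(-1))*74)*((c - 33) + 63) = ((5 + (3 - 1*(-1))²)*74)*((41 - 33) + 63) = ((5 + (3 + 1)²)*74)*(8 + 63) = ((5 + 4²)*74)*71 = ((5 + 16)*74)*71 = (21*74)*71 = 1554*71 = 110334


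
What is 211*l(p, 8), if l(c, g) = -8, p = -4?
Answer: -1688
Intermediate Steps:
211*l(p, 8) = 211*(-8) = -1688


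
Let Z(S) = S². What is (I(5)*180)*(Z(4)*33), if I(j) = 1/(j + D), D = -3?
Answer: 47520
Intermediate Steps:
I(j) = 1/(-3 + j) (I(j) = 1/(j - 3) = 1/(-3 + j))
(I(5)*180)*(Z(4)*33) = (180/(-3 + 5))*(4²*33) = (180/2)*(16*33) = ((½)*180)*528 = 90*528 = 47520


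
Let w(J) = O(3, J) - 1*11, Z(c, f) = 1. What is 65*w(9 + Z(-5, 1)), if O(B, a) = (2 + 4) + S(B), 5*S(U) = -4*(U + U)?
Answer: -637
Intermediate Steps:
S(U) = -8*U/5 (S(U) = (-4*(U + U))/5 = (-8*U)/5 = -8*U/5)
O(B, a) = 6 - 8*B/5 (O(B, a) = (2 + 4) - 8*B/5 = 6 - 8*B/5)
w(J) = -49/5 (w(J) = (6 - 8/5*3) - 1*11 = (6 - 24/5) - 11 = 6/5 - 11 = -49/5)
65*w(9 + Z(-5, 1)) = 65*(-49/5) = -637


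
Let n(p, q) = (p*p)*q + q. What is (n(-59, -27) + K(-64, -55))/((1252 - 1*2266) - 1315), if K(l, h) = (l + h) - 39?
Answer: 94172/2329 ≈ 40.435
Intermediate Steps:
n(p, q) = q + q*p**2 (n(p, q) = p**2*q + q = q*p**2 + q = q + q*p**2)
K(l, h) = -39 + h + l (K(l, h) = (h + l) - 39 = -39 + h + l)
(n(-59, -27) + K(-64, -55))/((1252 - 1*2266) - 1315) = (-27*(1 + (-59)**2) + (-39 - 55 - 64))/((1252 - 1*2266) - 1315) = (-27*(1 + 3481) - 158)/((1252 - 2266) - 1315) = (-27*3482 - 158)/(-1014 - 1315) = (-94014 - 158)/(-2329) = -94172*(-1/2329) = 94172/2329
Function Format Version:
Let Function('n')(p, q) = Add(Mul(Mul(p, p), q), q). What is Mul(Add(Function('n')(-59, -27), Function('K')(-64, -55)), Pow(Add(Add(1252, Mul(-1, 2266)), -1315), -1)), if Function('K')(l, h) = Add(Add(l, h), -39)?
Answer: Rational(94172, 2329) ≈ 40.435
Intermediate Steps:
Function('n')(p, q) = Add(q, Mul(q, Pow(p, 2))) (Function('n')(p, q) = Add(Mul(Pow(p, 2), q), q) = Add(Mul(q, Pow(p, 2)), q) = Add(q, Mul(q, Pow(p, 2))))
Function('K')(l, h) = Add(-39, h, l) (Function('K')(l, h) = Add(Add(h, l), -39) = Add(-39, h, l))
Mul(Add(Function('n')(-59, -27), Function('K')(-64, -55)), Pow(Add(Add(1252, Mul(-1, 2266)), -1315), -1)) = Mul(Add(Mul(-27, Add(1, Pow(-59, 2))), Add(-39, -55, -64)), Pow(Add(Add(1252, Mul(-1, 2266)), -1315), -1)) = Mul(Add(Mul(-27, Add(1, 3481)), -158), Pow(Add(Add(1252, -2266), -1315), -1)) = Mul(Add(Mul(-27, 3482), -158), Pow(Add(-1014, -1315), -1)) = Mul(Add(-94014, -158), Pow(-2329, -1)) = Mul(-94172, Rational(-1, 2329)) = Rational(94172, 2329)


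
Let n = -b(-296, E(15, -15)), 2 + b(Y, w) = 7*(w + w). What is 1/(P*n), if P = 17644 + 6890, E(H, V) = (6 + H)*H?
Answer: -1/108145872 ≈ -9.2468e-9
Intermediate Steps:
E(H, V) = H*(6 + H)
b(Y, w) = -2 + 14*w (b(Y, w) = -2 + 7*(w + w) = -2 + 7*(2*w) = -2 + 14*w)
P = 24534
n = -4408 (n = -(-2 + 14*(15*(6 + 15))) = -(-2 + 14*(15*21)) = -(-2 + 14*315) = -(-2 + 4410) = -1*4408 = -4408)
1/(P*n) = 1/(24534*(-4408)) = (1/24534)*(-1/4408) = -1/108145872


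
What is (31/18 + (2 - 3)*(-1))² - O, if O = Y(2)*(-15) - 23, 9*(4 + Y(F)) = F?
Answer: -8507/324 ≈ -26.256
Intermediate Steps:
Y(F) = -4 + F/9
O = 101/3 (O = (-4 + (⅑)*2)*(-15) - 23 = (-4 + 2/9)*(-15) - 23 = -34/9*(-15) - 23 = 170/3 - 23 = 101/3 ≈ 33.667)
(31/18 + (2 - 3)*(-1))² - O = (31/18 + (2 - 3)*(-1))² - 1*101/3 = (31*(1/18) - 1*(-1))² - 101/3 = (31/18 + 1)² - 101/3 = (49/18)² - 101/3 = 2401/324 - 101/3 = -8507/324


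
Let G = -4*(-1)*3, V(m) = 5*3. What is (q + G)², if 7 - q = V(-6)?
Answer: 16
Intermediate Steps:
V(m) = 15
q = -8 (q = 7 - 1*15 = 7 - 15 = -8)
G = 12 (G = -1*(-4)*3 = 4*3 = 12)
(q + G)² = (-8 + 12)² = 4² = 16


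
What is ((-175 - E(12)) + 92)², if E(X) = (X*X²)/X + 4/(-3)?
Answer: 458329/9 ≈ 50925.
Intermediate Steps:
E(X) = -4/3 + X² (E(X) = X³/X + 4*(-⅓) = X² - 4/3 = -4/3 + X²)
((-175 - E(12)) + 92)² = ((-175 - (-4/3 + 12²)) + 92)² = ((-175 - (-4/3 + 144)) + 92)² = ((-175 - 1*428/3) + 92)² = ((-175 - 428/3) + 92)² = (-953/3 + 92)² = (-677/3)² = 458329/9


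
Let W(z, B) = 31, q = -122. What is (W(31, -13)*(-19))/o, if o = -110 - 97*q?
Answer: -589/11724 ≈ -0.050239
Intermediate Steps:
o = 11724 (o = -110 - 97*(-122) = -110 + 11834 = 11724)
(W(31, -13)*(-19))/o = (31*(-19))/11724 = -589*1/11724 = -589/11724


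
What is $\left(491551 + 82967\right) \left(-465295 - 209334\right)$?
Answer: $-387586503822$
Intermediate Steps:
$\left(491551 + 82967\right) \left(-465295 - 209334\right) = 574518 \left(-674629\right) = -387586503822$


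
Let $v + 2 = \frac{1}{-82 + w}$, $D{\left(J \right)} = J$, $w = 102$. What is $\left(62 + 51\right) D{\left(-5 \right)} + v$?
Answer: $- \frac{11339}{20} \approx -566.95$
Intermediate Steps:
$v = - \frac{39}{20}$ ($v = -2 + \frac{1}{-82 + 102} = -2 + \frac{1}{20} = - \frac{39}{20} \approx -1.95$)
$\left(62 + 51\right) D{\left(-5 \right)} + v = \left(62 + 51\right) \left(-5\right) - \frac{39}{20} = 113 \left(-5\right) - \frac{39}{20} = -565 - \frac{39}{20} = - \frac{11339}{20}$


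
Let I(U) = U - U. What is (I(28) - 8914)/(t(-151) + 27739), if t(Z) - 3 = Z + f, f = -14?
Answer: -8914/27577 ≈ -0.32324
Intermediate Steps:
t(Z) = -11 + Z (t(Z) = 3 + (Z - 14) = 3 + (-14 + Z) = -11 + Z)
I(U) = 0
(I(28) - 8914)/(t(-151) + 27739) = (0 - 8914)/((-11 - 151) + 27739) = -8914/(-162 + 27739) = -8914/27577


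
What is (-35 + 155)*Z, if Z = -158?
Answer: -18960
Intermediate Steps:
(-35 + 155)*Z = (-35 + 155)*(-158) = 120*(-158) = -18960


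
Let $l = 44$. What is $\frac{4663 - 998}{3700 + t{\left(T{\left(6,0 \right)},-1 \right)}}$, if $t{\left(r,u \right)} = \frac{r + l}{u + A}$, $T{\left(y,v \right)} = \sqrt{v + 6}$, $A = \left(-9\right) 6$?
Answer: $\frac{4101164320}{4139434393} + \frac{40315 \sqrt{6}}{8278868786} \approx 0.99077$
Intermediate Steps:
$A = -54$
$T{\left(y,v \right)} = \sqrt{6 + v}$
$t{\left(r,u \right)} = \frac{44 + r}{-54 + u}$ ($t{\left(r,u \right)} = \frac{r + 44}{u - 54} = \frac{44 + r}{-54 + u}$)
$\frac{4663 - 998}{3700 + t{\left(T{\left(6,0 \right)},-1 \right)}} = \frac{4663 - 998}{3700 + \frac{44 + \sqrt{6 + 0}}{-54 - 1}} = \frac{3665}{3700 + \frac{44 + \sqrt{6}}{-55}} = \frac{3665}{3700 - \frac{44 + \sqrt{6}}{55}} = \frac{3665}{3700 - \left(\frac{4}{5} + \frac{\sqrt{6}}{55}\right)} = \frac{3665}{\frac{18496}{5} - \frac{\sqrt{6}}{55}}$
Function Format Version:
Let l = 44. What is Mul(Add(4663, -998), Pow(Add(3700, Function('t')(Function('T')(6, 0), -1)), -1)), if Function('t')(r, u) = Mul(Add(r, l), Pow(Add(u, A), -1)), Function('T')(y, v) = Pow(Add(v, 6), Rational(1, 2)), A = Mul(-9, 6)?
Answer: Add(Rational(4101164320, 4139434393), Mul(Rational(40315, 8278868786), Pow(6, Rational(1, 2)))) ≈ 0.99077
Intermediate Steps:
A = -54
Function('T')(y, v) = Pow(Add(6, v), Rational(1, 2))
Function('t')(r, u) = Mul(Pow(Add(-54, u), -1), Add(44, r)) (Function('t')(r, u) = Mul(Add(r, 44), Pow(Add(u, -54), -1)) = Mul(Add(44, r), Pow(Add(-54, u), -1)) = Mul(Pow(Add(-54, u), -1), Add(44, r)))
Mul(Add(4663, -998), Pow(Add(3700, Function('t')(Function('T')(6, 0), -1)), -1)) = Mul(Add(4663, -998), Pow(Add(3700, Mul(Pow(Add(-54, -1), -1), Add(44, Pow(Add(6, 0), Rational(1, 2))))), -1)) = Mul(3665, Pow(Add(3700, Mul(Pow(-55, -1), Add(44, Pow(6, Rational(1, 2))))), -1)) = Mul(3665, Pow(Add(3700, Mul(Rational(-1, 55), Add(44, Pow(6, Rational(1, 2))))), -1)) = Mul(3665, Pow(Add(3700, Add(Rational(-4, 5), Mul(Rational(-1, 55), Pow(6, Rational(1, 2))))), -1)) = Mul(3665, Pow(Add(Rational(18496, 5), Mul(Rational(-1, 55), Pow(6, Rational(1, 2)))), -1))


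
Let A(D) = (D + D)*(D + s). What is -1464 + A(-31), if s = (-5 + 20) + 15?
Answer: -1402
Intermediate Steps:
s = 30 (s = 15 + 15 = 30)
A(D) = 2*D*(30 + D) (A(D) = (D + D)*(D + 30) = (2*D)*(30 + D) = 2*D*(30 + D))
-1464 + A(-31) = -1464 + 2*(-31)*(30 - 31) = -1464 + 2*(-31)*(-1) = -1464 + 62 = -1402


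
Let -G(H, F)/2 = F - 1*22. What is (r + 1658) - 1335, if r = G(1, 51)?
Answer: 265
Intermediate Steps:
G(H, F) = 44 - 2*F (G(H, F) = -2*(F - 1*22) = -2*(F - 22) = -2*(-22 + F) = 44 - 2*F)
r = -58 (r = 44 - 2*51 = 44 - 102 = -58)
(r + 1658) - 1335 = (-58 + 1658) - 1335 = 1600 - 1335 = 265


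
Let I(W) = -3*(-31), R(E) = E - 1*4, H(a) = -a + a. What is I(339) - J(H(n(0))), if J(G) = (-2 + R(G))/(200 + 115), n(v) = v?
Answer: 9767/105 ≈ 93.019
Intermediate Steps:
H(a) = 0
R(E) = -4 + E (R(E) = E - 4 = -4 + E)
I(W) = 93
J(G) = -2/105 + G/315 (J(G) = (-2 + (-4 + G))/(200 + 115) = (-6 + G)/315 = (-6 + G)*(1/315) = -2/105 + G/315)
I(339) - J(H(n(0))) = 93 - (-2/105 + (1/315)*0) = 93 - (-2/105 + 0) = 93 - 1*(-2/105) = 93 + 2/105 = 9767/105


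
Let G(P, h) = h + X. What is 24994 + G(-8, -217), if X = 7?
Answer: 24784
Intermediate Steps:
G(P, h) = 7 + h (G(P, h) = h + 7 = 7 + h)
24994 + G(-8, -217) = 24994 + (7 - 217) = 24994 - 210 = 24784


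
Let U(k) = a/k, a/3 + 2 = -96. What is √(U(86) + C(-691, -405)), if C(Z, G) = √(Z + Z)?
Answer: √(-6321 + 1849*I*√1382)/43 ≈ 4.1179 + 4.5139*I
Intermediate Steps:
a = -294 (a = -6 + 3*(-96) = -6 - 288 = -294)
C(Z, G) = √2*√Z (C(Z, G) = √(2*Z) = √2*√Z)
U(k) = -294/k
√(U(86) + C(-691, -405)) = √(-294/86 + √2*√(-691)) = √(-294*1/86 + √2*(I*√691)) = √(-147/43 + I*√1382)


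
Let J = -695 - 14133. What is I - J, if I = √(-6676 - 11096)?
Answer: 14828 + 2*I*√4443 ≈ 14828.0 + 133.31*I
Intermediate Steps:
J = -14828
I = 2*I*√4443 (I = √(-17772) = 2*I*√4443 ≈ 133.31*I)
I - J = 2*I*√4443 - 1*(-14828) = 2*I*√4443 + 14828 = 14828 + 2*I*√4443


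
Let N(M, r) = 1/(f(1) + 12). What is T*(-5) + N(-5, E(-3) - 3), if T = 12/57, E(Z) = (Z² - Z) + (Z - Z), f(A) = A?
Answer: -241/247 ≈ -0.97571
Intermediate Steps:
E(Z) = Z² - Z (E(Z) = (Z² - Z) + 0 = Z² - Z)
N(M, r) = 1/13 (N(M, r) = 1/(1 + 12) = 1/13)
T = 4/19 (T = 12*(1/57) = 4/19 ≈ 0.21053)
T*(-5) + N(-5, E(-3) - 3) = (4/19)*(-5) + 1/13 = -20/19 + 1/13 = -241/247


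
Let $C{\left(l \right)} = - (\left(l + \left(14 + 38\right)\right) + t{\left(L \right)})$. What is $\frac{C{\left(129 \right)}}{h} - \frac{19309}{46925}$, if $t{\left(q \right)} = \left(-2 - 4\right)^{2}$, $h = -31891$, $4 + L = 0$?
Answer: $- \frac{605600594}{1496485175} \approx -0.40468$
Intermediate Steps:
$L = -4$ ($L = -4 + 0 = -4$)
$t{\left(q \right)} = 36$ ($t{\left(q \right)} = \left(-6\right)^{2} = 36$)
$C{\left(l \right)} = -88 - l$ ($C{\left(l \right)} = - (\left(l + \left(14 + 38\right)\right) + 36) = - (\left(l + 52\right) + 36) = - (\left(52 + l\right) + 36) = - (88 + l) = -88 - l$)
$\frac{C{\left(129 \right)}}{h} - \frac{19309}{46925} = \frac{-88 - 129}{-31891} - \frac{19309}{46925} = \left(-88 - 129\right) \left(- \frac{1}{31891}\right) - \frac{19309}{46925} = \left(-217\right) \left(- \frac{1}{31891}\right) - \frac{19309}{46925} = \frac{217}{31891} - \frac{19309}{46925} = - \frac{605600594}{1496485175}$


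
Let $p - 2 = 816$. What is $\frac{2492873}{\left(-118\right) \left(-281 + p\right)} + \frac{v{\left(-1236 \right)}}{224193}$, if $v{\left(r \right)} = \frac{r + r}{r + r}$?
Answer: $- \frac{62098290347}{1578468182} \approx -39.341$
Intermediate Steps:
$p = 818$ ($p = 2 + 816 = 818$)
$v{\left(r \right)} = 1$ ($v{\left(r \right)} = \frac{2 r}{2 r} = 2 r \frac{1}{2 r} = 1$)
$\frac{2492873}{\left(-118\right) \left(-281 + p\right)} + \frac{v{\left(-1236 \right)}}{224193} = \frac{2492873}{\left(-118\right) \left(-281 + 818\right)} + 1 \cdot \frac{1}{224193} = \frac{2492873}{\left(-118\right) 537} + 1 \cdot \frac{1}{224193} = \frac{2492873}{-63366} + \frac{1}{224193} = 2492873 \left(- \frac{1}{63366}\right) + \frac{1}{224193} = - \frac{2492873}{63366} + \frac{1}{224193} = - \frac{62098290347}{1578468182}$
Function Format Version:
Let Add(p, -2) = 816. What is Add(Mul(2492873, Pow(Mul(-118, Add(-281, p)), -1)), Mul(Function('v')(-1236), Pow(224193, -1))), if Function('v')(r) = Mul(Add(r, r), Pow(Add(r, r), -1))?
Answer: Rational(-62098290347, 1578468182) ≈ -39.341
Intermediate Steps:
p = 818 (p = Add(2, 816) = 818)
Function('v')(r) = 1 (Function('v')(r) = Mul(Mul(2, r), Pow(Mul(2, r), -1)) = Mul(Mul(2, r), Mul(Rational(1, 2), Pow(r, -1))) = 1)
Add(Mul(2492873, Pow(Mul(-118, Add(-281, p)), -1)), Mul(Function('v')(-1236), Pow(224193, -1))) = Add(Mul(2492873, Pow(Mul(-118, Add(-281, 818)), -1)), Mul(1, Pow(224193, -1))) = Add(Mul(2492873, Pow(Mul(-118, 537), -1)), Mul(1, Rational(1, 224193))) = Add(Mul(2492873, Pow(-63366, -1)), Rational(1, 224193)) = Add(Mul(2492873, Rational(-1, 63366)), Rational(1, 224193)) = Add(Rational(-2492873, 63366), Rational(1, 224193)) = Rational(-62098290347, 1578468182)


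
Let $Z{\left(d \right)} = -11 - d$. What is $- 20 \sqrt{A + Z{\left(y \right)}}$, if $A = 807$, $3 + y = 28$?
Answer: $- 20 \sqrt{771} \approx -555.34$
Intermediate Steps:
$y = 25$ ($y = -3 + 28 = 25$)
$- 20 \sqrt{A + Z{\left(y \right)}} = - 20 \sqrt{807 - 36} = - 20 \sqrt{771}$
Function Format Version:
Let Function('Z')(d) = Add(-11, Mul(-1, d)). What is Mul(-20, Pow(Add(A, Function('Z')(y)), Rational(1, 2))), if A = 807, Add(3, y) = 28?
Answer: Mul(-20, Pow(771, Rational(1, 2))) ≈ -555.34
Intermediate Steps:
y = 25 (y = Add(-3, 28) = 25)
Mul(-20, Pow(Add(A, Function('Z')(y)), Rational(1, 2))) = Mul(-20, Pow(Add(807, Add(-11, Mul(-1, 25))), Rational(1, 2))) = Mul(-20, Pow(Add(807, Add(-11, -25)), Rational(1, 2))) = Mul(-20, Pow(Add(807, -36), Rational(1, 2))) = Mul(-20, Pow(771, Rational(1, 2)))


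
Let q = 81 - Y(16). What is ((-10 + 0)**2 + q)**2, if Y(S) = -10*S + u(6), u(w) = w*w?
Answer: 93025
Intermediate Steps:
u(w) = w**2
Y(S) = 36 - 10*S (Y(S) = -10*S + 6**2 = -10*S + 36 = 36 - 10*S)
q = 205 (q = 81 - (36 - 10*16) = 81 - (36 - 160) = 81 - 1*(-124) = 81 + 124 = 205)
((-10 + 0)**2 + q)**2 = ((-10 + 0)**2 + 205)**2 = ((-10)**2 + 205)**2 = (100 + 205)**2 = 305**2 = 93025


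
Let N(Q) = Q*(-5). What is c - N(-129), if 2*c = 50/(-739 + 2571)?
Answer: -1181615/1832 ≈ -644.99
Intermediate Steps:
N(Q) = -5*Q
c = 25/1832 (c = (50/(-739 + 2571))/2 = (50/1832)/2 = ((1/1832)*50)/2 = (½)*(25/916) = 25/1832 ≈ 0.013646)
c - N(-129) = 25/1832 - (-5)*(-129) = 25/1832 - 1*645 = 25/1832 - 645 = -1181615/1832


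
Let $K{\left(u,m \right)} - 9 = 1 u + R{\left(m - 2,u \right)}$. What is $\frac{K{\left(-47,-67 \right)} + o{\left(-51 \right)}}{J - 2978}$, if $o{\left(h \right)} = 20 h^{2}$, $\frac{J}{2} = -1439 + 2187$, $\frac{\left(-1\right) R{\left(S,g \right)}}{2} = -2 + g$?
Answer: $- \frac{8680}{247} \approx -35.142$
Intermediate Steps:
$R{\left(S,g \right)} = 4 - 2 g$ ($R{\left(S,g \right)} = - 2 \left(-2 + g\right) = 4 - 2 g$)
$K{\left(u,m \right)} = 13 - u$ ($K{\left(u,m \right)} = 9 + \left(1 u - \left(-4 + 2 u\right)\right) = 9 + \left(u - \left(-4 + 2 u\right)\right) = 9 - \left(-4 + u\right) = 13 - u$)
$J = 1496$ ($J = 2 \left(-1439 + 2187\right) = 2 \cdot 748 = 1496$)
$\frac{K{\left(-47,-67 \right)} + o{\left(-51 \right)}}{J - 2978} = \frac{\left(13 - -47\right) + 20 \left(-51\right)^{2}}{1496 - 2978} = \frac{\left(13 + 47\right) + 20 \cdot 2601}{-1482} = \left(60 + 52020\right) \left(- \frac{1}{1482}\right) = 52080 \left(- \frac{1}{1482}\right) = - \frac{8680}{247}$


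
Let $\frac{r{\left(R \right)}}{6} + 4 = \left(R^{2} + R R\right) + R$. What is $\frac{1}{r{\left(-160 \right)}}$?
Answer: $\frac{1}{306216} \approx 3.2657 \cdot 10^{-6}$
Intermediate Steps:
$r{\left(R \right)} = -24 + 6 R + 12 R^{2}$ ($r{\left(R \right)} = -24 + 6 \left(\left(R^{2} + R R\right) + R\right) = -24 + 6 \left(\left(R^{2} + R^{2}\right) + R\right) = -24 + 6 \left(2 R^{2} + R\right) = -24 + 6 \left(R + 2 R^{2}\right) = -24 + \left(6 R + 12 R^{2}\right) = -24 + 6 R + 12 R^{2}$)
$\frac{1}{r{\left(-160 \right)}} = \frac{1}{-24 + 6 \left(-160\right) + 12 \left(-160\right)^{2}} = \frac{1}{-24 - 960 + 12 \cdot 25600} = \frac{1}{-24 - 960 + 307200} = \frac{1}{306216}$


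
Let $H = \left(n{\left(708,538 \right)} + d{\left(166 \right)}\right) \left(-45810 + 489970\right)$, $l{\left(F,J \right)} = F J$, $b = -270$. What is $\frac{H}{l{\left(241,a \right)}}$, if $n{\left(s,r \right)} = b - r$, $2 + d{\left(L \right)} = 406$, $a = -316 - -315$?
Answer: $\frac{179440640}{241} \approx 7.4457 \cdot 10^{5}$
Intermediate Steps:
$a = -1$ ($a = -316 + 315 = -1$)
$d{\left(L \right)} = 404$ ($d{\left(L \right)} = -2 + 406 = 404$)
$n{\left(s,r \right)} = -270 - r$
$H = -179440640$ ($H = \left(\left(-270 - 538\right) + 404\right) \left(-45810 + 489970\right) = \left(\left(-270 - 538\right) + 404\right) 444160 = \left(-808 + 404\right) 444160 = \left(-404\right) 444160 = -179440640$)
$\frac{H}{l{\left(241,a \right)}} = - \frac{179440640}{241 \left(-1\right)} = - \frac{179440640}{-241} = \left(-179440640\right) \left(- \frac{1}{241}\right) = \frac{179440640}{241}$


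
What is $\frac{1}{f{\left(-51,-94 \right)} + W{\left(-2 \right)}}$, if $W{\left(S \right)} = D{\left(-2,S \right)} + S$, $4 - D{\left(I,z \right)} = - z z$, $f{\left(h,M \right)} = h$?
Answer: $- \frac{1}{45} \approx -0.022222$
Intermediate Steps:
$D{\left(I,z \right)} = 4 + z^{2}$ ($D{\left(I,z \right)} = 4 - - z z = 4 - - z^{2} = 4 + z^{2}$)
$W{\left(S \right)} = 4 + S + S^{2}$ ($W{\left(S \right)} = \left(4 + S^{2}\right) + S = 4 + S + S^{2}$)
$\frac{1}{f{\left(-51,-94 \right)} + W{\left(-2 \right)}} = \frac{1}{-51 + \left(4 - 2 + \left(-2\right)^{2}\right)} = \frac{1}{-51 + \left(4 - 2 + 4\right)} = \frac{1}{-51 + 6} = \frac{1}{-45} = - \frac{1}{45}$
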